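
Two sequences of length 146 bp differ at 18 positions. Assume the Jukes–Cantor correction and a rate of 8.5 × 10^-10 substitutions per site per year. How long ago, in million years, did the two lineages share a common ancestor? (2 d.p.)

79.23

p = 18/146 ≈ 0.123288.
d = −(3/4) ln(1 − 4p/3) = −0.75 ln(1 − 0.164384) = −0.75 ln(0.835616)
  = −0.75 × (-0.179586) = 0.134690 substitutions/site.
Under a molecular clock d = 2μt, so t = d/(2μ) = 0.134690 / (2 × 8.5 × 10^-10) = 79.23 million years.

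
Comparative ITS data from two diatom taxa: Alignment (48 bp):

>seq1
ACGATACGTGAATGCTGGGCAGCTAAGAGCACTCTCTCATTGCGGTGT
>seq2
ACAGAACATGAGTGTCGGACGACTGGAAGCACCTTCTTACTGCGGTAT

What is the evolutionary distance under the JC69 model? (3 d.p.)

The sequences differ at 18 of 48 sites, so p = 18/48 = 0.375.
d = −(3/4) ln(1 − 4p/3) = −0.75 ln(1 − 0.5) = −0.75 ln(0.5)
  = −0.75 × (-0.693147) = 0.519860 substitutions/site.

0.520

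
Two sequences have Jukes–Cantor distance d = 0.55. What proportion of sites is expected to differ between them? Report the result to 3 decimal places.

p = (3/4)(1 − e^(−4d/3)) = 0.75 × (1 − e^(-0.733333)) = 0.75 × (1 − 0.480305) = 0.389771.

0.390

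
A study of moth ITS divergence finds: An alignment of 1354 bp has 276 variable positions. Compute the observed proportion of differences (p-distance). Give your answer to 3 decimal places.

0.204

p = 276/1354 = 0.203840… ≈ 0.204 (to 3 d.p.).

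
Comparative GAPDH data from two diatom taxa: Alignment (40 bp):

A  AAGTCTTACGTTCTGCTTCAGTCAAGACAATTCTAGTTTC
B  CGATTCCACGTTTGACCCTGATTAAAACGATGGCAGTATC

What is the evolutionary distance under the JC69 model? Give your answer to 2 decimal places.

0.90

The sequences differ at 21 of 40 sites, so p = 21/40 = 0.525.
d = −(3/4) ln(1 − 4p/3) = −0.75 ln(1 − 0.7) = −0.75 ln(0.3)
  = −0.75 × (-1.203973) = 0.902980 substitutions/site.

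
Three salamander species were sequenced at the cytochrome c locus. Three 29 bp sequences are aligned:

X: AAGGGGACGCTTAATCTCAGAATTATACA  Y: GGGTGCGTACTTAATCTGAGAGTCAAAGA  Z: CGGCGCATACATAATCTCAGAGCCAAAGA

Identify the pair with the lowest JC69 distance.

Y and Z

X–Y: 12/29 differ, p = 0.414, d = 0.602.
X–Z: 12/29 differ, p = 0.414, d = 0.602.
Y–Z: 6/29 differ, p = 0.207, d = 0.242.
The smallest distance is between Y and Z.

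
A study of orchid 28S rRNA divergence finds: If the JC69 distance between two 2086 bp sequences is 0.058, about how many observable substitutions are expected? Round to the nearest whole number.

Invert JC69: p = (3/4)(1 − e^(−4d/3)) = 0.75 × (1 − e^(-0.077333)) = 0.75 × (1 − 0.925582) = 0.055814.
Expected differing sites = pL ≈ 0.055814 × 2086 = 116.428004 ≈ 116.

116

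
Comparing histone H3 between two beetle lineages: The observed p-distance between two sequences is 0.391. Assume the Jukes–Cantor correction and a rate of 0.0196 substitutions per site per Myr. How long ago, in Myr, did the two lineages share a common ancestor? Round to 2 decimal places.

14.10

d = −(3/4) ln(1 − 4p/3) = −0.75 ln(1 − 0.521333) = −0.75 ln(0.478667)
  = −0.75 × (-0.736750) = 0.552563 substitutions/site.
Under a molecular clock d = 2μt, so t = d/(2μ) = 0.552563 / (2 × 0.0196) = 14.10 Myr.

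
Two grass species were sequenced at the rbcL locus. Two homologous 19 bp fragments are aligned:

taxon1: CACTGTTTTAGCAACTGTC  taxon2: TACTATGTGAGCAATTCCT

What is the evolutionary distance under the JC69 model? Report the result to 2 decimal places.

0.62

The sequences differ at 8 of 19 sites (1, 5, 7, 9, 15, 17, 18, 19), so p = 8/19 ≈ 0.421053.
d = −(3/4) ln(1 − 4p/3) = −0.75 ln(1 − 0.561404) = −0.75 ln(0.438596)
  = −0.75 × (-0.824177) = 0.618133 substitutions/site.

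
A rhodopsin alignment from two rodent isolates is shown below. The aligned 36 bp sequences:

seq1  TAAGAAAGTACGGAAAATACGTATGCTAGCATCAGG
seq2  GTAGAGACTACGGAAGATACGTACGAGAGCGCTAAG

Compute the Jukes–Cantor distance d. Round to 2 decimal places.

The sequences differ at 12 of 36 sites, so p = 12/36 ≈ 0.333333.
d = −(3/4) ln(1 − 4p/3) = −0.75 ln(1 − 0.444444) = −0.75 ln(0.555556)
  = −0.75 × (-0.587786) = 0.440840 substitutions/site.

0.44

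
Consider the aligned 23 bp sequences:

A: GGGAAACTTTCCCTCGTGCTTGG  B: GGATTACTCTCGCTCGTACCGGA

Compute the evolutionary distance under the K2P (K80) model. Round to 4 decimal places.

Of 23 sites, 5 differences are transitions and 4 are transversions, so P = 5/23 ≈ 0.217391 and Q = 4/23 ≈ 0.173913.
Under the Kimura two-parameter model, d = −½ ln(1 − 2P − Q) − ¼ ln(1 − 2Q).
1 − 2P − Q = 0.391305, giving −½ ln(0.391305) = 0.469134.
1 − 2Q = 0.652174, giving −¼ ln(0.652174) = 0.106861.
d = 0.469134 + 0.106861 = 0.575995.

0.5760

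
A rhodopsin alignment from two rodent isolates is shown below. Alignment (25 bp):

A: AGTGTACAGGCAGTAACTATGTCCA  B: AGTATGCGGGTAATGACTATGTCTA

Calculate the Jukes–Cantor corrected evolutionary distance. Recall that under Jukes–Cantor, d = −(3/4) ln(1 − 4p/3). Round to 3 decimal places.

0.351

The sequences differ at 7 of 25 sites (4, 6, 8, 11, 13, 15, 24), so p = 7/25 = 0.28.
d = −(3/4) ln(1 − 4p/3) = −0.75 ln(1 − 0.373333) = −0.75 ln(0.626667)
  = −0.75 × (-0.467340) = 0.350505 substitutions/site.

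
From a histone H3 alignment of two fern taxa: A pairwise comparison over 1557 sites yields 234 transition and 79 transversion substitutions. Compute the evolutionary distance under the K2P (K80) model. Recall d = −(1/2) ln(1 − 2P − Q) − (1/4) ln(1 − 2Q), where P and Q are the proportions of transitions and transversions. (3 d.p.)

P = 234/1557 ≈ 0.150289 and Q = 79/1557 ≈ 0.050739.
Under the Kimura two-parameter model, d = −½ ln(1 − 2P − Q) − ¼ ln(1 − 2Q).
1 − 2P − Q = 0.648683, giving −½ ln(0.648683) = 0.216406.
1 − 2Q = 0.898522, giving −¼ ln(0.898522) = 0.026751.
d = 0.216406 + 0.026751 = 0.243157.

0.243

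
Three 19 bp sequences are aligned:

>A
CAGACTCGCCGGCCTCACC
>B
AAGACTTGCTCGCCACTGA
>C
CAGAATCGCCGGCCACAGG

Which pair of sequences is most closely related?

A–B: 8/19 differ, p = 0.421, d = 0.618.
A–C: 4/19 differ, p = 0.211, d = 0.247.
B–C: 7/19 differ, p = 0.368, d = 0.507.
The smallest distance is between A and C.

A and C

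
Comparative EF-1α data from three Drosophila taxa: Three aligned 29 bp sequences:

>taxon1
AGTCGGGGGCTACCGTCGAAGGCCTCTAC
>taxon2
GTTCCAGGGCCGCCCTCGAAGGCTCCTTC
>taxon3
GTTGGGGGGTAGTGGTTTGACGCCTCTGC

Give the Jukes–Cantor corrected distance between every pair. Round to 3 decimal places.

d(taxon1,taxon2) = 0.462, d(taxon1,taxon3) = 0.683, d(taxon2,taxon3) = 0.878

taxon1–taxon2: 10/29 sites differ → p ≈ 0.344828, d = −0.75 ln(1 − 0.459771) = 0.461822 ≈ 0.462.
taxon1–taxon3: 13/29 sites differ → p ≈ 0.448276, d = −0.75 ln(1 − 0.597701) = 0.682920 ≈ 0.683.
taxon2–taxon3: 15/29 sites differ → p ≈ 0.517241, d = −0.75 ln(1 − 0.689655) = 0.877553 ≈ 0.878.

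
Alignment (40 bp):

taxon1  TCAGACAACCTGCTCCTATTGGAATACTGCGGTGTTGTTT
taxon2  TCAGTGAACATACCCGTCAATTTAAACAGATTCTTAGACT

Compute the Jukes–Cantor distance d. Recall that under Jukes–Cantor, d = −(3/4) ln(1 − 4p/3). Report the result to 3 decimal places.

The sequences differ at 22 of 40 sites, so p = 22/40 = 0.55.
d = −(3/4) ln(1 − 4p/3) = −0.75 ln(1 − 0.733333) = −0.75 ln(0.266667)
  = −0.75 × (-1.321755) = 0.991316 substitutions/site.

0.991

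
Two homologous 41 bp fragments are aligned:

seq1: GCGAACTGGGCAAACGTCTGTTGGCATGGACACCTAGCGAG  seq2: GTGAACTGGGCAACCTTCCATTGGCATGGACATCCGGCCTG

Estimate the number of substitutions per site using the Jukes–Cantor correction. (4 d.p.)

The sequences differ at 10 of 41 sites (2, 14, 16, 19, 20, 33, 35, 36, 39, 40), so p = 10/41 ≈ 0.243902.
d = −(3/4) ln(1 − 4p/3) = −0.75 ln(1 − 0.325203) = −0.75 ln(0.674797)
  = −0.75 × (-0.393343) = 0.295007 substitutions/site.

0.2950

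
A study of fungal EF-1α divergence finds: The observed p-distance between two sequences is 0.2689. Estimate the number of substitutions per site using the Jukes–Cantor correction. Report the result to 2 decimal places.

0.33

d = −(3/4) ln(1 − 4p/3) = −0.75 ln(1 − 0.358533) = −0.75 ln(0.641467)
  = −0.75 × (-0.443998) = 0.332999 substitutions/site.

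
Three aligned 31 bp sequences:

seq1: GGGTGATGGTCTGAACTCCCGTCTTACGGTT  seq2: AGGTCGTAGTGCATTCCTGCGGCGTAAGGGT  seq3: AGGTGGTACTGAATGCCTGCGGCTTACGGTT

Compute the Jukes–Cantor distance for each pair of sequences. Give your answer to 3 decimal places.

seq1–seq2: 16/31 sites differ → p ≈ 0.516129, d = −0.75 ln(1 − 0.688172) = 0.873978 ≈ 0.874.
seq1–seq3: 13/31 sites differ → p ≈ 0.419355, d = −0.75 ln(1 − 0.55914) = 0.614271 ≈ 0.614.
seq2–seq3: 7/31 sites differ → p ≈ 0.225806, d = −0.75 ln(1 − 0.301075) = 0.268659 ≈ 0.269.

d(seq1,seq2) = 0.874, d(seq1,seq3) = 0.614, d(seq2,seq3) = 0.269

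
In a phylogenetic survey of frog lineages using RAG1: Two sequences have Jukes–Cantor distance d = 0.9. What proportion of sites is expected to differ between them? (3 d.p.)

0.524

p = (3/4)(1 − e^(−4d/3)) = 0.75 × (1 − e^(-1.2)) = 0.75 × (1 − 0.301194) = 0.524105.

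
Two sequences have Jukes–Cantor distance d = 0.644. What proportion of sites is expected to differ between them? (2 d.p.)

p = (3/4)(1 − e^(−4d/3)) = 0.75 × (1 − e^(-0.858667)) = 0.75 × (1 − 0.423727) = 0.432205.

0.43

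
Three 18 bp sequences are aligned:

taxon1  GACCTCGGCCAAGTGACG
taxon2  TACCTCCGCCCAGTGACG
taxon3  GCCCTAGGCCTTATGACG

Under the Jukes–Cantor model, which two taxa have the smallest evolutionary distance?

taxon1 and taxon2

taxon1–taxon2: 3/18 differ, p = 0.167, d = 0.188.
taxon1–taxon3: 5/18 differ, p = 0.278, d = 0.347.
taxon2–taxon3: 7/18 differ, p = 0.389, d = 0.548.
The smallest distance is between taxon1 and taxon2.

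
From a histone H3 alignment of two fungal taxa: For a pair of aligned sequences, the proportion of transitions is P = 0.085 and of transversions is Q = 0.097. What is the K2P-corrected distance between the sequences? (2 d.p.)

Under the Kimura two-parameter model, d = −½ ln(1 − 2P − Q) − ¼ ln(1 − 2Q).
1 − 2P − Q = 0.733, giving −½ ln(0.733) = 0.155305.
1 − 2Q = 0.806, giving −¼ ln(0.806) = 0.053918.
d = 0.155305 + 0.053918 = 0.209223.

0.21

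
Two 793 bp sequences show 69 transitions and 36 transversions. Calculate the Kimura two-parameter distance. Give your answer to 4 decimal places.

P = 69/793 ≈ 0.087011 and Q = 36/793 ≈ 0.045397.
Under the Kimura two-parameter model, d = −½ ln(1 − 2P − Q) − ¼ ln(1 − 2Q).
1 − 2P − Q = 0.780581, giving −½ ln(0.780581) = 0.123858.
1 − 2Q = 0.909206, giving −¼ ln(0.909206) = 0.023796.
d = 0.123858 + 0.023796 = 0.147654.

0.1477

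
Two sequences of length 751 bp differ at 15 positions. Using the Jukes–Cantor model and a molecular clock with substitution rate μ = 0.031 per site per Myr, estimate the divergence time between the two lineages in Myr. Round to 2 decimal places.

0.33

p = 15/751 ≈ 0.019973.
d = −(3/4) ln(1 − 4p/3) = −0.75 ln(1 − 0.026631) = −0.75 ln(0.973369)
  = −0.75 × (-0.026992) = 0.020244 substitutions/site.
Under a molecular clock d = 2μt, so t = d/(2μ) = 0.020244 / (2 × 0.031) = 0.33 Myr.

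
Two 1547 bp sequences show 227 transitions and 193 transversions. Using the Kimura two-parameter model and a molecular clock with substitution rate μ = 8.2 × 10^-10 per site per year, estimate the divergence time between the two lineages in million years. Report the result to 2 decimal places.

208.90

P = 227/1547 ≈ 0.146736 and Q = 193/1547 ≈ 0.124758.
Under the Kimura two-parameter model, d = −½ ln(1 − 2P − Q) − ¼ ln(1 − 2Q).
1 − 2P − Q = 0.58177, giving −½ ln(0.58177) = 0.270840.
1 − 2Q = 0.750484, giving −¼ ln(0.750484) = 0.071759.
d = 0.270840 + 0.071759 = 0.342599.
Under a molecular clock d = 2μt, so t = d/(2μ) = 0.342599 / (2 × 8.2 × 10^-10) = 208.90 million years.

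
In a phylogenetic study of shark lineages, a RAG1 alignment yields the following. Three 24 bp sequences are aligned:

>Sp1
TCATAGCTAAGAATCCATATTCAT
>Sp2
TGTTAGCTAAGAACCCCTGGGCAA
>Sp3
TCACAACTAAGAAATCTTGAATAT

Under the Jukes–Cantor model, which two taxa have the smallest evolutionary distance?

Sp1–Sp2: 8/24 differ, p = 0.333, d = 0.441.
Sp1–Sp3: 9/24 differ, p = 0.375, d = 0.520.
Sp2–Sp3: 11/24 differ, p = 0.458, d = 0.708.
The smallest distance is between Sp1 and Sp2.

Sp1 and Sp2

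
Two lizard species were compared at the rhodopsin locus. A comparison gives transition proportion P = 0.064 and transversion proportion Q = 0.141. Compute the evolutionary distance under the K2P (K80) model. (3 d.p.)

0.239

Under the Kimura two-parameter model, d = −½ ln(1 − 2P − Q) − ¼ ln(1 − 2Q).
1 − 2P − Q = 0.731, giving −½ ln(0.731) = 0.156671.
1 − 2Q = 0.718, giving −¼ ln(0.718) = 0.082821.
d = 0.156671 + 0.082821 = 0.239492.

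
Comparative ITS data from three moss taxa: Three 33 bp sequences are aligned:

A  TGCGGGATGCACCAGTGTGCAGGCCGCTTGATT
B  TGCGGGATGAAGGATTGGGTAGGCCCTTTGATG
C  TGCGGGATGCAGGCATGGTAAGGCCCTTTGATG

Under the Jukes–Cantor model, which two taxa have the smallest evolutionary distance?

B and C

A–B: 9/33 differ, p = 0.273, d = 0.339.
A–C: 10/33 differ, p = 0.303, d = 0.388.
B–C: 5/33 differ, p = 0.152, d = 0.169.
The smallest distance is between B and C.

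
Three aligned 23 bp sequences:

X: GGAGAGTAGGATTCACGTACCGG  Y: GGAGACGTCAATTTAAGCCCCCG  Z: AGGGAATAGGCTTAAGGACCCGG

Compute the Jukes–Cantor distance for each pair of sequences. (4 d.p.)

d(X,Y) = 0.6501, d(X,Z) = 0.4674, d(Y,Z) = 0.8922

X–Y: 10/23 sites differ → p ≈ 0.434783, d = −0.75 ln(1 − 0.579711) = 0.650110 ≈ 0.6501.
X–Z: 8/23 sites differ → p ≈ 0.347826, d = −0.75 ln(1 − 0.463768) = 0.467391 ≈ 0.4674.
Y–Z: 12/23 sites differ → p ≈ 0.521739, d = −0.75 ln(1 − 0.695652) = 0.892188 ≈ 0.8922.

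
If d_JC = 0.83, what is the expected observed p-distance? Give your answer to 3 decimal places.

p = (3/4)(1 − e^(−4d/3)) = 0.75 × (1 − e^(-1.106667)) = 0.75 × (1 − 0.330659) = 0.502006.

0.502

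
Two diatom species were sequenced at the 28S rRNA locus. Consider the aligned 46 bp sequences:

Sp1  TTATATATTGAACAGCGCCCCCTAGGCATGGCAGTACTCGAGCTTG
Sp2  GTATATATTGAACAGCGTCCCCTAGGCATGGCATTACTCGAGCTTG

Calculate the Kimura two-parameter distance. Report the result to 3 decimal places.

Of 46 sites, 1 differences are transitions and 2 are transversions, so P = 1/46 ≈ 0.021739 and Q = 2/46 ≈ 0.043478.
Under the Kimura two-parameter model, d = −½ ln(1 − 2P − Q) − ¼ ln(1 − 2Q).
1 − 2P − Q = 0.913044, giving −½ ln(0.913044) = 0.045486.
1 − 2Q = 0.913044, giving −¼ ln(0.913044) = 0.022743.
d = 0.045486 + 0.022743 = 0.068229.

0.068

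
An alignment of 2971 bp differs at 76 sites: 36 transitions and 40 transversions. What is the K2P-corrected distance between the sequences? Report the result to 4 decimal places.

0.0260

P = 36/2971 ≈ 0.012117 and Q = 40/2971 ≈ 0.013463.
Under the Kimura two-parameter model, d = −½ ln(1 − 2P − Q) − ¼ ln(1 − 2Q).
1 − 2P − Q = 0.962303, giving −½ ln(0.962303) = 0.019213.
1 − 2Q = 0.973074, giving −¼ ln(0.973074) = 0.006824.
d = 0.019213 + 0.006824 = 0.026037.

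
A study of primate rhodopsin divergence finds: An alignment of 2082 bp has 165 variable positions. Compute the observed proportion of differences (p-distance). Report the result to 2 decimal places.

p = 165/2082 = 0.079250… ≈ 0.08 (to 2 d.p.).

0.08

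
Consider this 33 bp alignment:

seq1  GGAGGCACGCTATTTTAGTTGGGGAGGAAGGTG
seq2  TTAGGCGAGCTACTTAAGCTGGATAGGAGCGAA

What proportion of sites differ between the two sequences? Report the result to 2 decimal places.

0.39

The sequences differ at 13 of 33 positions.
p = 13/33 = 0.393939… ≈ 0.39 (to 2 d.p.).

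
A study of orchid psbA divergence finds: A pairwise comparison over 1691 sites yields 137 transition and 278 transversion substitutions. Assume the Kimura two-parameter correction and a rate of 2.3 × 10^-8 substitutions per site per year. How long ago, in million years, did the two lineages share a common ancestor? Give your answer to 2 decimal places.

6.46

P = 137/1691 ≈ 0.081017 and Q = 278/1691 ≈ 0.1644.
Under the Kimura two-parameter model, d = −½ ln(1 − 2P − Q) − ¼ ln(1 − 2Q).
1 − 2P − Q = 0.673566, giving −½ ln(0.673566) = 0.197585.
1 − 2Q = 0.6712, giving −¼ ln(0.6712) = 0.099672.
d = 0.197585 + 0.099672 = 0.297257.
Under a molecular clock d = 2μt, so t = d/(2μ) = 0.297257 / (2 × 2.3 × 10^-8) = 6.46 million years.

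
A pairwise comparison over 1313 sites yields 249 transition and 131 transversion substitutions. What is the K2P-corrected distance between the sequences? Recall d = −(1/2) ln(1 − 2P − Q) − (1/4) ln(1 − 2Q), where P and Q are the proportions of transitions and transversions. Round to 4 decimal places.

0.3817

P = 249/1313 ≈ 0.189642 and Q = 131/1313 ≈ 0.099772.
Under the Kimura two-parameter model, d = −½ ln(1 − 2P − Q) − ¼ ln(1 − 2Q).
1 − 2P − Q = 0.520944, giving −½ ln(0.520944) = 0.326056.
1 − 2Q = 0.800456, giving −¼ ln(0.800456) = 0.055643.
d = 0.326056 + 0.055643 = 0.381699.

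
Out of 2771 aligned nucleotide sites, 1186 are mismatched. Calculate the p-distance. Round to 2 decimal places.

p = 1186/2771 = 0.428004… ≈ 0.43 (to 2 d.p.).

0.43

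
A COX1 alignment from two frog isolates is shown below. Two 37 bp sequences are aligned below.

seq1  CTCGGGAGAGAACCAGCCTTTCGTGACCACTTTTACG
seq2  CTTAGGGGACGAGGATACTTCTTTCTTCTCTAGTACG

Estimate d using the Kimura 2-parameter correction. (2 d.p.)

0.79

Of 37 sites, 7 differences are transitions and 11 are transversions, so P = 7/37 ≈ 0.189189 and Q = 11/37 ≈ 0.297297.
Under the Kimura two-parameter model, d = −½ ln(1 − 2P − Q) − ¼ ln(1 − 2Q).
1 − 2P − Q = 0.324325, giving −½ ln(0.324325) = 0.563005.
1 − 2Q = 0.405406, giving −¼ ln(0.405406) = 0.225717.
d = 0.563005 + 0.225717 = 0.788722.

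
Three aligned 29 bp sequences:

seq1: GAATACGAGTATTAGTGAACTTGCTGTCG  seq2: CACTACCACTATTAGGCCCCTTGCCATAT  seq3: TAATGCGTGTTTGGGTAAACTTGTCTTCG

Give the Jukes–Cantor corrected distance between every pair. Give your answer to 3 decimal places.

d(seq1,seq2) = 0.602, d(seq1,seq3) = 0.462, d(seq2,seq3) = 1.141

seq1–seq2: 12/29 sites differ → p ≈ 0.413793, d = −0.75 ln(1 − 0.551724) = 0.601760 ≈ 0.602.
seq1–seq3: 10/29 sites differ → p ≈ 0.344828, d = −0.75 ln(1 − 0.459771) = 0.461822 ≈ 0.462.
seq2–seq3: 17/29 sites differ → p ≈ 0.586207, d = −0.75 ln(1 − 0.781609) = 1.141101 ≈ 1.141.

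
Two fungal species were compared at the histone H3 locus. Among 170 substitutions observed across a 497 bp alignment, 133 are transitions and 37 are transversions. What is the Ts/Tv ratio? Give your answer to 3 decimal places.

3.595

R = 133/37 = 3.594594… ≈ 3.595 (to 3 d.p.).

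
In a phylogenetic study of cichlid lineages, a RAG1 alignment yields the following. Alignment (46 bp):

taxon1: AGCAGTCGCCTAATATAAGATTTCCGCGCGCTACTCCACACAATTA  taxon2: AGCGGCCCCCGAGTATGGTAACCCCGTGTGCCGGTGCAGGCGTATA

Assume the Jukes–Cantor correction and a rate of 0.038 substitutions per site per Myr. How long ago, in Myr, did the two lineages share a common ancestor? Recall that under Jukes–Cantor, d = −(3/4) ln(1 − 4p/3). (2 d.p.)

The sequences differ at 22 of 46 sites, so p = 22/46 ≈ 0.478261.
d = −(3/4) ln(1 − 4p/3) = −0.75 ln(1 − 0.637681) = −0.75 ln(0.362319)
  = −0.75 × (-1.015230) = 0.761423 substitutions/site.
Under a molecular clock d = 2μt, so t = d/(2μ) = 0.761423 / (2 × 0.038) = 10.02 Myr.

10.02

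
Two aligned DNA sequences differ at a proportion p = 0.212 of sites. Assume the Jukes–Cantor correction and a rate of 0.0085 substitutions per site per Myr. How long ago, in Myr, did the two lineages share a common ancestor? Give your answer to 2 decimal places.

14.66

d = −(3/4) ln(1 − 4p/3) = −0.75 ln(1 − 0.282667) = −0.75 ln(0.717333)
  = −0.75 × (-0.332215) = 0.249161 substitutions/site.
Under a molecular clock d = 2μt, so t = d/(2μ) = 0.249161 / (2 × 0.0085) = 14.66 Myr.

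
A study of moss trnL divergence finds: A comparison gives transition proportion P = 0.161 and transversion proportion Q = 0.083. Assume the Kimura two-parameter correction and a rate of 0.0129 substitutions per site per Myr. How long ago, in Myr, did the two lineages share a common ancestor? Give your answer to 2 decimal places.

11.82

Under the Kimura two-parameter model, d = −½ ln(1 − 2P − Q) − ¼ ln(1 − 2Q).
1 − 2P − Q = 0.595, giving −½ ln(0.595) = 0.259597.
1 − 2Q = 0.834, giving −¼ ln(0.834) = 0.045380.
d = 0.259597 + 0.045380 = 0.304977.
Under a molecular clock d = 2μt, so t = d/(2μ) = 0.304977 / (2 × 0.0129) = 11.82 Myr.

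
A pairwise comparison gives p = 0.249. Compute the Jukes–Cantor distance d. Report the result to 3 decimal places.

d = −(3/4) ln(1 − 4p/3) = −0.75 ln(1 − 0.332) = −0.75 ln(0.668)
  = −0.75 × (-0.403467) = 0.302600 substitutions/site.

0.303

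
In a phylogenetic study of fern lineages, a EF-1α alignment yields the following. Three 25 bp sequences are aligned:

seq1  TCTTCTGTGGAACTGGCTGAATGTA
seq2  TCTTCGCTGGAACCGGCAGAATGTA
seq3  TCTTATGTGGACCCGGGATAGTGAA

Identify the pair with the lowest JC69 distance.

seq1–seq2: 4/25 differ, p = 0.160, d = 0.180.
seq1–seq3: 8/25 differ, p = 0.320, d = 0.417.
seq2–seq3: 8/25 differ, p = 0.320, d = 0.417.
The smallest distance is between seq1 and seq2.

seq1 and seq2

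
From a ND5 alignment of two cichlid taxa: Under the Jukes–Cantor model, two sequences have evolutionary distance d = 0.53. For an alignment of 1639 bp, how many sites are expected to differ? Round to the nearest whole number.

Invert JC69: p = (3/4)(1 − e^(−4d/3)) = 0.75 × (1 − e^(-0.706667)) = 0.75 × (1 − 0.493286) = 0.380036.
Expected differing sites = pL ≈ 0.380036 × 1639 = 622.879004 ≈ 623.

623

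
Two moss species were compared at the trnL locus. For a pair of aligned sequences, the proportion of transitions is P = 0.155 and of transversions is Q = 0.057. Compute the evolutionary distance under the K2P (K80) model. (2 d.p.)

Under the Kimura two-parameter model, d = −½ ln(1 − 2P − Q) − ¼ ln(1 − 2Q).
1 − 2P − Q = 0.633, giving −½ ln(0.633) = 0.228642.
1 − 2Q = 0.886, giving −¼ ln(0.886) = 0.030260.
d = 0.228642 + 0.030260 = 0.258902.

0.26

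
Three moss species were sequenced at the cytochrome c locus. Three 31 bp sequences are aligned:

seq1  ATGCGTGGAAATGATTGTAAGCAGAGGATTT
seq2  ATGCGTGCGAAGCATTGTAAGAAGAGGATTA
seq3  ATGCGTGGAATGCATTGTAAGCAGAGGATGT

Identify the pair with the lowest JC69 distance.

seq1 and seq3

seq1–seq2: 6/31 differ, p = 0.194, d = 0.224.
seq1–seq3: 4/31 differ, p = 0.129, d = 0.142.
seq2–seq3: 6/31 differ, p = 0.194, d = 0.224.
The smallest distance is between seq1 and seq3.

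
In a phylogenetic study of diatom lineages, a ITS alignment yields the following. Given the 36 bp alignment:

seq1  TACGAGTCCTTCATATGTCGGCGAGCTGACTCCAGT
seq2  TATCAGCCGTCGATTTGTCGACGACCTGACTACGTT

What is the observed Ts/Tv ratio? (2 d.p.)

0.71

Transitions are A↔G and C↔T; transversions are all other mismatches.
Transitions: 5. Transversions: 7.
R = 5/7 = 0.714285… ≈ 0.71 (to 2 d.p.).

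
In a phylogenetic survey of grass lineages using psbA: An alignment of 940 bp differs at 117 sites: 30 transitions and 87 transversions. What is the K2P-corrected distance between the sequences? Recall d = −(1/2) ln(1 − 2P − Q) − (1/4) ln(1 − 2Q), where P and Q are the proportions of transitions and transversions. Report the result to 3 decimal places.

P = 30/940 ≈ 0.031915 and Q = 87/940 ≈ 0.092553.
Under the Kimura two-parameter model, d = −½ ln(1 − 2P − Q) − ¼ ln(1 − 2Q).
1 − 2P − Q = 0.843617, giving −½ ln(0.843617) = 0.085028.
1 − 2Q = 0.814894, giving −¼ ln(0.814894) = 0.051174.
d = 0.085028 + 0.051174 = 0.136202.

0.136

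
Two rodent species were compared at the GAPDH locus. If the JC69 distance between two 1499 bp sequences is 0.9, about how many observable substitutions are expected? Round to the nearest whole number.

786

Invert JC69: p = (3/4)(1 − e^(−4d/3)) = 0.75 × (1 − e^(-1.2)) = 0.75 × (1 − 0.301194) = 0.524105.
Expected differing sites = pL ≈ 0.524105 × 1499 = 785.633395 ≈ 786.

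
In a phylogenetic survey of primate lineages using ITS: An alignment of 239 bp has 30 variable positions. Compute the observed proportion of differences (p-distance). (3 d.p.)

p = 30/239 = 0.125523… ≈ 0.126 (to 3 d.p.).

0.126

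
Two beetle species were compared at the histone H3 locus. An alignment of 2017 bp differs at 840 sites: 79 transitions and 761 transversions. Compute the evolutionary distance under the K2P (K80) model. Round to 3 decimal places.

0.655

P = 79/2017 ≈ 0.039167 and Q = 761/2017 ≈ 0.377293.
Under the Kimura two-parameter model, d = −½ ln(1 − 2P − Q) − ¼ ln(1 − 2Q).
1 − 2P − Q = 0.544373, giving −½ ln(0.544373) = 0.304060.
1 − 2Q = 0.245414, giving −¼ ln(0.245414) = 0.351202.
d = 0.304060 + 0.351202 = 0.655262.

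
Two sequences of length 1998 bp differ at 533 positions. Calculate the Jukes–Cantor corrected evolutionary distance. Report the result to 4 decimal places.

p = 533/1998 ≈ 0.266767.
d = −(3/4) ln(1 − 4p/3) = −0.75 ln(1 − 0.355689) = −0.75 ln(0.644311)
  = −0.75 × (-0.439574) = 0.329681 substitutions/site.

0.3297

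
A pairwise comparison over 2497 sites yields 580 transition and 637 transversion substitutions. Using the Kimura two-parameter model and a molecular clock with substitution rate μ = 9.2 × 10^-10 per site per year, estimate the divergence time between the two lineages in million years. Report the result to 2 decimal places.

P = 580/2497 ≈ 0.232279 and Q = 637/2497 ≈ 0.255106.
Under the Kimura two-parameter model, d = −½ ln(1 − 2P − Q) − ¼ ln(1 − 2Q).
1 − 2P − Q = 0.280336, giving −½ ln(0.280336) = 0.635883.
1 − 2Q = 0.489788, giving −¼ ln(0.489788) = 0.178446.
d = 0.635883 + 0.178446 = 0.814329.
Under a molecular clock d = 2μt, so t = d/(2μ) = 0.814329 / (2 × 9.2 × 10^-10) = 442.57 million years.

442.57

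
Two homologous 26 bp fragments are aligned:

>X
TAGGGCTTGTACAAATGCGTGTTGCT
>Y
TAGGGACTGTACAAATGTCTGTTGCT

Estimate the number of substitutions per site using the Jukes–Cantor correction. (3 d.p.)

0.172

The sequences differ at 4 of 26 sites (6, 7, 18, 19), so p = 4/26 ≈ 0.153846.
d = −(3/4) ln(1 − 4p/3) = −0.75 ln(1 − 0.205128) = −0.75 ln(0.794872)
  = −0.75 × (-0.229574) = 0.172181 substitutions/site.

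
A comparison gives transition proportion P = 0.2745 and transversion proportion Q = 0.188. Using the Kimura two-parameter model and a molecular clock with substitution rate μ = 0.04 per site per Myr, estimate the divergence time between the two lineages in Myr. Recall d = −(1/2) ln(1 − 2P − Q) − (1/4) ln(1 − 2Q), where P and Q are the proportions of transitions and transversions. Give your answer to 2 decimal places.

9.82

Under the Kimura two-parameter model, d = −½ ln(1 − 2P − Q) − ¼ ln(1 − 2Q).
1 − 2P − Q = 0.263, giving −½ ln(0.263) = 0.667801.
1 − 2Q = 0.624, giving −¼ ln(0.624) = 0.117901.
d = 0.667801 + 0.117901 = 0.785702.
Under a molecular clock d = 2μt, so t = d/(2μ) = 0.785702 / (2 × 0.04) = 9.82 Myr.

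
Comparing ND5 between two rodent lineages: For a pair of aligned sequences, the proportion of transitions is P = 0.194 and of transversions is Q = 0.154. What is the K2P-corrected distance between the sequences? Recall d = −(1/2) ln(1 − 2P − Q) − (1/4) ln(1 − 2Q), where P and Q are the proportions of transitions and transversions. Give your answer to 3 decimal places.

Under the Kimura two-parameter model, d = −½ ln(1 − 2P − Q) − ¼ ln(1 − 2Q).
1 − 2P − Q = 0.458, giving −½ ln(0.458) = 0.390443.
1 − 2Q = 0.692, giving −¼ ln(0.692) = 0.092042.
d = 0.390443 + 0.092042 = 0.482485.

0.482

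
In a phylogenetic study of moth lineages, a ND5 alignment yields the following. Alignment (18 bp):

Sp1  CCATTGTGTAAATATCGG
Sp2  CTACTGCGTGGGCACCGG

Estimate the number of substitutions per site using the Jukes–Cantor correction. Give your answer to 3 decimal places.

0.673

The sequences differ at 8 of 18 sites (2, 4, 7, 10, 11, 12, 13, 15), so p = 8/18 ≈ 0.444444.
d = −(3/4) ln(1 − 4p/3) = −0.75 ln(1 − 0.592592) = −0.75 ln(0.407408)
  = −0.75 × (-0.897940) = 0.673455 substitutions/site.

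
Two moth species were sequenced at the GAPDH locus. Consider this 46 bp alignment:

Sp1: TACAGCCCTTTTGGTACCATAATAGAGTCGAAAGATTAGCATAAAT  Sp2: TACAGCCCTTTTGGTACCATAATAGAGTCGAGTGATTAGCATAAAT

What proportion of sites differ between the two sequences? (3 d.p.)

The sequences differ at 2 of 46 positions (sites 32, 33).
p = 2/46 = 0.043478… ≈ 0.043 (to 3 d.p.).

0.043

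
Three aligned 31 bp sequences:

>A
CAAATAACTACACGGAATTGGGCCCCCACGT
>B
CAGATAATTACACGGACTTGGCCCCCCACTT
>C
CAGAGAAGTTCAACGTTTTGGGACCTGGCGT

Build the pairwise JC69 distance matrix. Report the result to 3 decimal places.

A–B: 5/31 sites differ → p ≈ 0.16129, d = −0.75 ln(1 − 0.215053) = 0.181604 ≈ 0.182.
A–C: 12/31 sites differ → p ≈ 0.387097, d = −0.75 ln(1 − 0.516129) = 0.544453 ≈ 0.544.
B–C: 13/31 sites differ → p ≈ 0.419355, d = −0.75 ln(1 − 0.55914) = 0.614271 ≈ 0.614.

d(A,B) = 0.182, d(A,C) = 0.544, d(B,C) = 0.614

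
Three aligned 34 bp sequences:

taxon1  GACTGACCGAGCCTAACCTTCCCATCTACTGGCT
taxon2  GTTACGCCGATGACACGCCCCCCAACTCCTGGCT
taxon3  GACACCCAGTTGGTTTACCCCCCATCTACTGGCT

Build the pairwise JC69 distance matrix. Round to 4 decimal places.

d(taxon1,taxon2) = 0.6655, d(taxon1,taxon3) = 0.5347, d(taxon2,taxon3) = 0.4770

taxon1–taxon2: 15/34 sites differ → p ≈ 0.441176, d = −0.75 ln(1 − 0.588235) = 0.665477 ≈ 0.6655.
taxon1–taxon3: 13/34 sites differ → p ≈ 0.382353, d = −0.75 ln(1 − 0.509804) = 0.534712 ≈ 0.5347.
taxon2–taxon3: 12/34 sites differ → p ≈ 0.352941, d = −0.75 ln(1 − 0.470588) = 0.476991 ≈ 0.4770.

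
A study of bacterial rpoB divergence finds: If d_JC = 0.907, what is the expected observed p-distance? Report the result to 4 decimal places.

p = (3/4)(1 − e^(−4d/3)) = 0.75 × (1 − e^(-1.209333)) = 0.75 × (1 − 0.298396) = 0.526203.

0.5262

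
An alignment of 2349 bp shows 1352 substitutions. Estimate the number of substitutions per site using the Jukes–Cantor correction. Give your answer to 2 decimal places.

p = 1352/2349 ≈ 0.575564.
d = −(3/4) ln(1 − 4p/3) = −0.75 ln(1 − 0.767419) = −0.75 ln(0.232581)
  = −0.75 × (-1.458517) = 1.093888 substitutions/site.

1.09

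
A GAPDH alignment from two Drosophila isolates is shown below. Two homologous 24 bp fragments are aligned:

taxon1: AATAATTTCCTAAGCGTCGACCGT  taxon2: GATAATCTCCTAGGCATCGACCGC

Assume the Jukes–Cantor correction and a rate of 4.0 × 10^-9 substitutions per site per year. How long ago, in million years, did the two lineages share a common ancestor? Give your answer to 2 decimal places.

30.51

The sequences differ at 5 of 24 sites (1, 7, 13, 16, 24), so p = 5/24 ≈ 0.208333.
d = −(3/4) ln(1 − 4p/3) = −0.75 ln(1 − 0.277777) = −0.75 ln(0.722223)
  = −0.75 × (-0.325421) = 0.244066 substitutions/site.
Under a molecular clock d = 2μt, so t = d/(2μ) = 0.244066 / (2 × 4.0 × 10^-9) = 30.51 million years.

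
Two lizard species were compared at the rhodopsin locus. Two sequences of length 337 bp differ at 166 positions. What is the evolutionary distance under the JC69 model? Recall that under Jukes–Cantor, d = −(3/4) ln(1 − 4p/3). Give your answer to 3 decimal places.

0.802

p = 166/337 ≈ 0.492582.
d = −(3/4) ln(1 − 4p/3) = −0.75 ln(1 − 0.656776) = −0.75 ln(0.343224)
  = −0.75 × (-1.069372) = 0.802029 substitutions/site.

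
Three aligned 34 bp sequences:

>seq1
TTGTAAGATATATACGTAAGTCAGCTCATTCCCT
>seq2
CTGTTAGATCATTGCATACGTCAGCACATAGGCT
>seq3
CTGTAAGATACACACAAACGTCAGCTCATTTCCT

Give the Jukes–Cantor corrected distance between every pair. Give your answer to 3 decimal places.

seq1–seq2: 12/34 sites differ → p ≈ 0.352941, d = −0.75 ln(1 − 0.470588) = 0.476991 ≈ 0.477.
seq1–seq3: 7/34 sites differ → p ≈ 0.205882, d = −0.75 ln(1 − 0.274509) = 0.240680 ≈ 0.241.
seq2–seq3: 11/34 sites differ → p ≈ 0.323529, d = −0.75 ln(1 − 0.431372) = 0.423397 ≈ 0.423.

d(seq1,seq2) = 0.477, d(seq1,seq3) = 0.241, d(seq2,seq3) = 0.423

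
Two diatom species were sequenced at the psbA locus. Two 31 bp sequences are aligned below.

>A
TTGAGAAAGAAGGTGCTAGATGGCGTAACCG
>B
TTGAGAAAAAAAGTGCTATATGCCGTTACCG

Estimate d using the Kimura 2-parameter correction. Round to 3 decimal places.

0.182

Of 31 sites, 2 differences are transitions and 3 are transversions, so P = 2/31 ≈ 0.064516 and Q = 3/31 ≈ 0.096774.
Under the Kimura two-parameter model, d = −½ ln(1 − 2P − Q) − ¼ ln(1 − 2Q).
1 − 2P − Q = 0.774194, giving −½ ln(0.774194) = 0.127966.
1 − 2Q = 0.806452, giving −¼ ln(0.806452) = 0.053778.
d = 0.127966 + 0.053778 = 0.181744.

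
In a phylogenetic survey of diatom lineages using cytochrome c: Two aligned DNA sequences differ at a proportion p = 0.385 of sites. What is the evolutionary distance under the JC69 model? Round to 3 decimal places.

0.540

d = −(3/4) ln(1 − 4p/3) = −0.75 ln(1 − 0.513333) = −0.75 ln(0.486667)
  = −0.75 × (-0.720175) = 0.540131 substitutions/site.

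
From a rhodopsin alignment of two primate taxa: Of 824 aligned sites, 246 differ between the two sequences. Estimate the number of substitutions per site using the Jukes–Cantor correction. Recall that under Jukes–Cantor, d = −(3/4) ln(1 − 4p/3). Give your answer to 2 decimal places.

0.38

p = 246/824 ≈ 0.298544.
d = −(3/4) ln(1 − 4p/3) = −0.75 ln(1 − 0.398059) = −0.75 ln(0.601941)
  = −0.75 × (-0.507596) = 0.380697 substitutions/site.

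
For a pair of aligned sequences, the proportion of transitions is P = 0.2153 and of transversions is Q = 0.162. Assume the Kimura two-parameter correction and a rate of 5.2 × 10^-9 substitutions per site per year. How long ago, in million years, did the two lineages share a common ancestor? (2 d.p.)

52.58

Under the Kimura two-parameter model, d = −½ ln(1 − 2P − Q) − ¼ ln(1 − 2Q).
1 − 2P − Q = 0.4074, giving −½ ln(0.4074) = 0.448980.
1 − 2Q = 0.676, giving −¼ ln(0.676) = 0.097891.
d = 0.448980 + 0.097891 = 0.546871.
Under a molecular clock d = 2μt, so t = d/(2μ) = 0.546871 / (2 × 5.2 × 10^-9) = 52.58 million years.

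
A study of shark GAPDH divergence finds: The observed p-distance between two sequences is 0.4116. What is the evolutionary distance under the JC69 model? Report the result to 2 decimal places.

0.60

d = −(3/4) ln(1 − 4p/3) = −0.75 ln(1 − 0.5488) = −0.75 ln(0.4512)
  = −0.75 × (-0.795845) = 0.596884 substitutions/site.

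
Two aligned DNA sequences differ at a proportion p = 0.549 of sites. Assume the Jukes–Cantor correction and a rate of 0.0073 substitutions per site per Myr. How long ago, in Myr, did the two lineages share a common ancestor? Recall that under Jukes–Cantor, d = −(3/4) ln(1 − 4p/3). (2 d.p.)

d = −(3/4) ln(1 − 4p/3) = −0.75 ln(1 − 0.732) = −0.75 ln(0.268)
  = −0.75 × (-1.316768) = 0.987576 substitutions/site.
Under a molecular clock d = 2μt, so t = d/(2μ) = 0.987576 / (2 × 0.0073) = 67.64 Myr.

67.64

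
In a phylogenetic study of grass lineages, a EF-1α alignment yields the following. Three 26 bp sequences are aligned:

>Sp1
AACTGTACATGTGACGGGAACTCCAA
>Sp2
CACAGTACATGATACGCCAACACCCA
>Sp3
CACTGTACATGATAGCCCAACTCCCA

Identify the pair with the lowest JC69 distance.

Sp2 and Sp3

Sp1–Sp2: 8/26 differ, p = 0.308, d = 0.396.
Sp1–Sp3: 8/26 differ, p = 0.308, d = 0.396.
Sp2–Sp3: 4/26 differ, p = 0.154, d = 0.172.
The smallest distance is between Sp2 and Sp3.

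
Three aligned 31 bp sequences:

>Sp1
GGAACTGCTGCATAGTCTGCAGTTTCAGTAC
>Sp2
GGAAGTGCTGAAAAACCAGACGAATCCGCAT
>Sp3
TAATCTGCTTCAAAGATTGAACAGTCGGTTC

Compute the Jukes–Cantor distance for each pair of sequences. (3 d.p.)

d(Sp1,Sp2) = 0.614, d(Sp1,Sp3) = 0.614, d(Sp2,Sp3) = 0.985

Sp1–Sp2: 13/31 sites differ → p ≈ 0.419355, d = −0.75 ln(1 − 0.55914) = 0.614271 ≈ 0.614.
Sp1–Sp3: 13/31 sites differ → p ≈ 0.419355, d = −0.75 ln(1 − 0.55914) = 0.614271 ≈ 0.614.
Sp2–Sp3: 17/31 sites differ → p ≈ 0.548387, d = −0.75 ln(1 − 0.731183) = 0.985293 ≈ 0.985.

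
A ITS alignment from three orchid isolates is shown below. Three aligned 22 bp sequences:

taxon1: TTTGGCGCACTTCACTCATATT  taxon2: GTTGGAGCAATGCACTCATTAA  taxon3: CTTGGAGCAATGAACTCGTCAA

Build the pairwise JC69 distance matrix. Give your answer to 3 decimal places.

taxon1–taxon2: 7/22 sites differ → p ≈ 0.318182, d = −0.75 ln(1 − 0.424243) = 0.414052 ≈ 0.414.
taxon1–taxon3: 9/22 sites differ → p ≈ 0.409091, d = −0.75 ln(1 − 0.545455) = 0.591344 ≈ 0.591.
taxon2–taxon3: 4/22 sites differ → p ≈ 0.181818, d = −0.75 ln(1 − 0.242424) = 0.208224 ≈ 0.208.

d(taxon1,taxon2) = 0.414, d(taxon1,taxon3) = 0.591, d(taxon2,taxon3) = 0.208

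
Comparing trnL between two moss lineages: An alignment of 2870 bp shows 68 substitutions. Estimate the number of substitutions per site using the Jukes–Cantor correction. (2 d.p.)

0.02

p = 68/2870 ≈ 0.023693.
d = −(3/4) ln(1 − 4p/3) = −0.75 ln(1 − 0.031591) = −0.75 ln(0.968409)
  = −0.75 × (-0.032101) = 0.024076 substitutions/site.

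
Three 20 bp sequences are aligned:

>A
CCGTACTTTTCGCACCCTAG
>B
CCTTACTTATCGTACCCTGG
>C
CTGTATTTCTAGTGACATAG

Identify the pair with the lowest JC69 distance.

A–B: 4/20 differ, p = 0.200, d = 0.233.
A–C: 8/20 differ, p = 0.400, d = 0.572.
B–C: 9/20 differ, p = 0.450, d = 0.687.
The smallest distance is between A and B.

A and B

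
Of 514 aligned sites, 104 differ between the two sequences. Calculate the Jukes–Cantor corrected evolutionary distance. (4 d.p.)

p = 104/514 ≈ 0.202335.
d = −(3/4) ln(1 − 4p/3) = −0.75 ln(1 − 0.26978) = −0.75 ln(0.73022)
  = −0.75 × (-0.314409) = 0.235807 substitutions/site.

0.2358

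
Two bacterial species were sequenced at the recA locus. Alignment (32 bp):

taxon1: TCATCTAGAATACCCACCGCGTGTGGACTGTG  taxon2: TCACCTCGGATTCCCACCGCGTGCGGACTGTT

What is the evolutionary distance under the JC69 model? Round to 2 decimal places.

0.22

The sequences differ at 6 of 32 sites (4, 7, 9, 12, 24, 32), so p = 6/32 = 0.1875.
d = −(3/4) ln(1 − 4p/3) = −0.75 ln(1 − 0.25) = −0.75 ln(0.75)
  = −0.75 × (-0.287682) = 0.215762 substitutions/site.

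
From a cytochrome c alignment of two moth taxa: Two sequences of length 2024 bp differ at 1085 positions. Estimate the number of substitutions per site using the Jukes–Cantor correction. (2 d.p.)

p = 1085/2024 ≈ 0.536067.
d = −(3/4) ln(1 − 4p/3) = −0.75 ln(1 − 0.714756) = −0.75 ln(0.285244)
  = −0.75 × (-1.254410) = 0.940808 substitutions/site.

0.94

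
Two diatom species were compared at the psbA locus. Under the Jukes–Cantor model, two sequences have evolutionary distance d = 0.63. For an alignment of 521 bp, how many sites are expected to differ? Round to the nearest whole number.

222

Invert JC69: p = (3/4)(1 − e^(−4d/3)) = 0.75 × (1 − e^(-0.84)) = 0.75 × (1 − 0.431711) = 0.426217.
Expected differing sites = pL ≈ 0.426217 × 521 = 222.059057 ≈ 222.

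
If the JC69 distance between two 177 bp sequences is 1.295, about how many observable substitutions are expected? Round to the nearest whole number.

109

Invert JC69: p = (3/4)(1 − e^(−4d/3)) = 0.75 × (1 − e^(-1.726667)) = 0.75 × (1 − 0.177876) = 0.616593.
Expected differing sites = pL ≈ 0.616593 × 177 = 109.136961 ≈ 109.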